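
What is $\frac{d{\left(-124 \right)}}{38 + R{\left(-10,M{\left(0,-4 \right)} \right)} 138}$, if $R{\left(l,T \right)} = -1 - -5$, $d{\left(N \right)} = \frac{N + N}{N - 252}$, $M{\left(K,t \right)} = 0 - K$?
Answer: $\frac{31}{27730} \approx 0.0011179$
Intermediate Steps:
$M{\left(K,t \right)} = - K$
$d{\left(N \right)} = \frac{2 N}{-252 + N}$
$R{\left(l,T \right)} = 4$ ($R{\left(l,T \right)} = -1 + 5 = 4$)
$\frac{d{\left(-124 \right)}}{38 + R{\left(-10,M{\left(0,-4 \right)} \right)} 138} = \frac{2 \left(-124\right) \frac{1}{-252 - 124}}{38 + 4 \cdot 138} = \frac{2 \left(-124\right) \frac{1}{-376}}{38 + 552} = \frac{2 \left(-124\right) \left(- \frac{1}{376}\right)}{590} = \frac{31}{47} \cdot \frac{1}{590} = \frac{31}{27730}$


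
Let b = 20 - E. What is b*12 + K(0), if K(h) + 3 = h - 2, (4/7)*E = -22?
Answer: 697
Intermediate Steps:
E = -77/2 (E = (7/4)*(-22) = -77/2 ≈ -38.500)
K(h) = -5 + h (K(h) = -3 + (h - 2) = -3 + (-2 + h) = -5 + h)
b = 117/2 (b = 20 - 1*(-77/2) = 20 + 77/2 = 117/2 ≈ 58.500)
b*12 + K(0) = (117/2)*12 + (-5 + 0) = 702 - 5 = 697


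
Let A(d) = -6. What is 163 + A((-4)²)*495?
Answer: -2807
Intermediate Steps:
163 + A((-4)²)*495 = 163 - 6*495 = 163 - 2970 = -2807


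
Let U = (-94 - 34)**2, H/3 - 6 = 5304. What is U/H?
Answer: 8192/7965 ≈ 1.0285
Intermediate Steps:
H = 15930 (H = 18 + 3*5304 = 18 + 15912 = 15930)
U = 16384 (U = (-128)**2 = 16384)
U/H = 16384/15930 = 16384*(1/15930) = 8192/7965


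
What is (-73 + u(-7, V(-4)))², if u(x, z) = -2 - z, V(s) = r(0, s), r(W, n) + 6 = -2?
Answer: 4489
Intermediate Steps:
r(W, n) = -8 (r(W, n) = -6 - 2 = -8)
V(s) = -8
(-73 + u(-7, V(-4)))² = (-73 + (-2 - 1*(-8)))² = (-73 + (-2 + 8))² = (-73 + 6)² = (-67)² = 4489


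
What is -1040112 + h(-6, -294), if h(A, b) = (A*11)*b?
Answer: -1020708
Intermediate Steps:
h(A, b) = 11*A*b (h(A, b) = (11*A)*b = 11*A*b)
-1040112 + h(-6, -294) = -1040112 + 11*(-6)*(-294) = -1040112 + 19404 = -1020708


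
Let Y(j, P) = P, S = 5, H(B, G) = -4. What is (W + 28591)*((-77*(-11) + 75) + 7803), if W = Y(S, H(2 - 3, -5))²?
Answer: 249596075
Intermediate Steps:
W = 16 (W = (-4)² = 16)
(W + 28591)*((-77*(-11) + 75) + 7803) = (16 + 28591)*((-77*(-11) + 75) + 7803) = 28607*((847 + 75) + 7803) = 28607*(922 + 7803) = 28607*8725 = 249596075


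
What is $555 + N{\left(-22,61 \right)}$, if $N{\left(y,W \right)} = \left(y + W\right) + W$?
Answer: $655$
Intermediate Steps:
$N{\left(y,W \right)} = y + 2 W$ ($N{\left(y,W \right)} = \left(W + y\right) + W = y + 2 W$)
$555 + N{\left(-22,61 \right)} = 555 + \left(-22 + 2 \cdot 61\right) = 555 + \left(-22 + 122\right) = 555 + 100 = 655$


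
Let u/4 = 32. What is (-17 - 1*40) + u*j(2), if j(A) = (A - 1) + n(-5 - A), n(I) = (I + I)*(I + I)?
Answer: 25159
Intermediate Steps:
u = 128 (u = 4*32 = 128)
n(I) = 4*I² (n(I) = (2*I)*(2*I) = 4*I²)
j(A) = -1 + A + 4*(-5 - A)² (j(A) = (A - 1) + 4*(-5 - A)² = (-1 + A) + 4*(-5 - A)² = -1 + A + 4*(-5 - A)²)
(-17 - 1*40) + u*j(2) = (-17 - 1*40) + 128*(-1 + 2 + 4*(5 + 2)²) = (-17 - 40) + 128*(-1 + 2 + 4*7²) = -57 + 128*(-1 + 2 + 4*49) = -57 + 128*(-1 + 2 + 196) = -57 + 128*197 = -57 + 25216 = 25159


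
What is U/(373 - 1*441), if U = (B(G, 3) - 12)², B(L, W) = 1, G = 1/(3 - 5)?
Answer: -121/68 ≈ -1.7794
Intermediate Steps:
G = -½ (G = 1/(-2) = -½ ≈ -0.50000)
U = 121 (U = (1 - 12)² = (-11)² = 121)
U/(373 - 1*441) = 121/(373 - 1*441) = 121/(373 - 441) = 121/(-68) = 121*(-1/68) = -121/68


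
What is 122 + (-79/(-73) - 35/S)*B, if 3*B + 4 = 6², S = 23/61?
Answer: -1438234/1679 ≈ -856.60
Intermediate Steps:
S = 23/61 (S = 23*(1/61) = 23/61 ≈ 0.37705)
B = 32/3 (B = -4/3 + (⅓)*6² = -4/3 + (⅓)*36 = -4/3 + 12 = 32/3 ≈ 10.667)
122 + (-79/(-73) - 35/S)*B = 122 + (-79/(-73) - 35/23/61)*(32/3) = 122 + (-79*(-1/73) - 35*61/23)*(32/3) = 122 + (79/73 - 2135/23)*(32/3) = 122 - 154038/1679*32/3 = 122 - 1643072/1679 = -1438234/1679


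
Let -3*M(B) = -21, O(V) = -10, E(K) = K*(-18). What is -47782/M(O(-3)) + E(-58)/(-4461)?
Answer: -10150610/1487 ≈ -6826.2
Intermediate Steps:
E(K) = -18*K
M(B) = 7 (M(B) = -⅓*(-21) = 7)
-47782/M(O(-3)) + E(-58)/(-4461) = -47782/7 - 18*(-58)/(-4461) = -47782*⅐ + 1044*(-1/4461) = -6826 - 348/1487 = -10150610/1487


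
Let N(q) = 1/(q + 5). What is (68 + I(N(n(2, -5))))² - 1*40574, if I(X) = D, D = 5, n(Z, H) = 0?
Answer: -35245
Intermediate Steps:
N(q) = 1/(5 + q)
I(X) = 5
(68 + I(N(n(2, -5))))² - 1*40574 = (68 + 5)² - 1*40574 = 73² - 40574 = 5329 - 40574 = -35245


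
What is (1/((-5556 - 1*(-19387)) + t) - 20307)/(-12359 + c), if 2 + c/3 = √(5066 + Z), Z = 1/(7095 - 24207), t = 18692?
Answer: 46581128399017600/28354946221283721 + 1320889120*√370857214698/28354946221283721 ≈ 1.6712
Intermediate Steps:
Z = -1/17112 (Z = 1/(-17112) = -1/17112 ≈ -5.8439e-5)
c = -6 + √370857214698/2852 (c = -6 + 3*√(5066 - 1/17112) = -6 + 3*√(86689391/17112) = -6 + 3*(√370857214698/8556) = -6 + √370857214698/2852 ≈ 207.53)
(1/((-5556 - 1*(-19387)) + t) - 20307)/(-12359 + c) = (1/((-5556 - 1*(-19387)) + 18692) - 20307)/(-12359 + (-6 + √370857214698/2852)) = (1/((-5556 + 19387) + 18692) - 20307)/(-12365 + √370857214698/2852) = (1/(13831 + 18692) - 20307)/(-12365 + √370857214698/2852) = (1/32523 - 20307)/(-12365 + √370857214698/2852) = -660444560/(32523*(-12365 + √370857214698/2852))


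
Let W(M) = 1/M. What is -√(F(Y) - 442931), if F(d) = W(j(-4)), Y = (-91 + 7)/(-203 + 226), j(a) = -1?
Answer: -2*I*√110733 ≈ -665.53*I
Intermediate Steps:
Y = -84/23 ≈ -3.6522
F(d) = -1 (F(d) = 1/(-1) = -1)
-√(F(Y) - 442931) = -√(-1 - 442931) = -√(-442932) = -2*I*√110733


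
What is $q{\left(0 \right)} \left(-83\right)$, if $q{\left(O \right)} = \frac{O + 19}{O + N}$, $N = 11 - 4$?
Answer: $- \frac{1577}{7} \approx -225.29$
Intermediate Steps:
$N = 7$ ($N = 11 - 4 = 7$)
$q{\left(O \right)} = \frac{19 + O}{7 + O}$ ($q{\left(O \right)} = \frac{O + 19}{O + 7} = \frac{19 + O}{7 + O}$)
$q{\left(0 \right)} \left(-83\right) = \frac{19 + 0}{7 + 0} \left(-83\right) = \frac{1}{7} \cdot 19 \left(-83\right) = \frac{19}{7} \left(-83\right) = - \frac{1577}{7}$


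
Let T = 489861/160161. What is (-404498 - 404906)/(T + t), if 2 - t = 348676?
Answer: 43211651348/18614495551 ≈ 2.3214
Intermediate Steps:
t = -348674 (t = 2 - 1*348676 = 2 - 348676 = -348674)
T = 163287/53387 (T = 489861*(1/160161) = 163287/53387 ≈ 3.0586)
(-404498 - 404906)/(T + t) = (-404498 - 404906)/(163287/53387 - 348674) = -809404/(-18614495551/53387) = -809404*(-53387/18614495551) = 43211651348/18614495551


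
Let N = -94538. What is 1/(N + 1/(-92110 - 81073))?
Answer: -173183/16372374455 ≈ -1.0578e-5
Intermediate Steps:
1/(N + 1/(-92110 - 81073)) = 1/(-94538 + 1/(-92110 - 81073)) = 1/(-94538 + 1/(-173183)) = 1/(-94538 - 1/173183) = 1/(-16372374455/173183) = -173183/16372374455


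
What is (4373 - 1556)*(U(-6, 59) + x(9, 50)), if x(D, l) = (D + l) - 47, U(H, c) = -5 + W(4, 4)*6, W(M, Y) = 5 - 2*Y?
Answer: -30987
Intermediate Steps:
U(H, c) = -23 (U(H, c) = -5 + (5 - 2*4)*6 = -5 + (5 - 8)*6 = -5 - 3*6 = -5 - 18 = -23)
x(D, l) = -47 + D + l
(4373 - 1556)*(U(-6, 59) + x(9, 50)) = (4373 - 1556)*(-23 + (-47 + 9 + 50)) = 2817*(-23 + 12) = 2817*(-11) = -30987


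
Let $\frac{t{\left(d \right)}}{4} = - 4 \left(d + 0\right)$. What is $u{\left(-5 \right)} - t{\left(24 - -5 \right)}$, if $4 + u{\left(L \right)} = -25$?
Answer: $435$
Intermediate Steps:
$u{\left(L \right)} = -29$ ($u{\left(L \right)} = -4 - 25 = -29$)
$t{\left(d \right)} = - 16 d$ ($t{\left(d \right)} = 4 \left(- 4 \left(d + 0\right)\right) = 4 \left(- 4 d\right) = - 16 d$)
$u{\left(-5 \right)} - t{\left(24 - -5 \right)} = -29 - - 16 \left(24 - -5\right) = -29 - - 16 \left(24 + 5\right) = -29 - \left(-16\right) 29 = -29 - -464 = -29 + 464 = 435$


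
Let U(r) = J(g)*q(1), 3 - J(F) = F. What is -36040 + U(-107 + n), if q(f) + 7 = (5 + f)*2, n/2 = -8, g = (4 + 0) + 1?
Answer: -36050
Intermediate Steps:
g = 5 (g = 4 + 1 = 5)
n = -16 (n = 2*(-8) = -16)
J(F) = 3 - F
q(f) = 3 + 2*f (q(f) = -7 + (5 + f)*2 = -7 + (10 + 2*f) = 3 + 2*f)
U(r) = -10 (U(r) = (3 - 1*5)*(3 + 2*1) = (3 - 5)*(3 + 2) = -2*5 = -10)
-36040 + U(-107 + n) = -36040 - 10 = -36050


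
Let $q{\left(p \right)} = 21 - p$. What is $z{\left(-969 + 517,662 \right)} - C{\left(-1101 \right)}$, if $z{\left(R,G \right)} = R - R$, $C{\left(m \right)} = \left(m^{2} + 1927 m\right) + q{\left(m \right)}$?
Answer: $908304$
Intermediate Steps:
$C{\left(m \right)} = 21 + m^{2} + 1926 m$ ($C{\left(m \right)} = \left(m^{2} + 1927 m\right) - \left(-21 + m\right) = 21 + m^{2} + 1926 m$)
$z{\left(R,G \right)} = 0$
$z{\left(-969 + 517,662 \right)} - C{\left(-1101 \right)} = 0 - \left(21 + \left(-1101\right)^{2} + 1926 \left(-1101\right)\right) = 0 - \left(21 + 1212201 - 2120526\right) = 0 - -908304 = 0 + 908304 = 908304$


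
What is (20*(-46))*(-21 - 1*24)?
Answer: 41400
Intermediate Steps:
(20*(-46))*(-21 - 1*24) = -920*(-21 - 24) = -920*(-45) = 41400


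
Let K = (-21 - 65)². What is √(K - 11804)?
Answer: 2*I*√1102 ≈ 66.393*I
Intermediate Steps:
K = 7396 (K = (-86)² = 7396)
√(K - 11804) = √(7396 - 11804) = √(-4408) = 2*I*√1102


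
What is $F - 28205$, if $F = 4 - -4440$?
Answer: $-23761$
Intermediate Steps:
$F = 4444$ ($F = 4 + 4440 = 4444$)
$F - 28205 = 4444 - 28205 = -23761$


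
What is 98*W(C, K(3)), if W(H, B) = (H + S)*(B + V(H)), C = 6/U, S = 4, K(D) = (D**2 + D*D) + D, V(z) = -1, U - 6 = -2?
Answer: 10780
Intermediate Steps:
U = 4 (U = 6 - 2 = 4)
K(D) = D + 2*D**2 (K(D) = (D**2 + D**2) + D = 2*D**2 + D = D + 2*D**2)
C = 3/2 (C = 6/4 = 6*(1/4) = 3/2 ≈ 1.5000)
W(H, B) = (-1 + B)*(4 + H) (W(H, B) = (H + 4)*(B - 1) = (4 + H)*(-1 + B) = (-1 + B)*(4 + H))
98*W(C, K(3)) = 98*(-4 - 1*3/2 + 4*(3*(1 + 2*3)) + (3*(1 + 2*3))*(3/2)) = 98*(-4 - 3/2 + 4*(3*(1 + 6)) + (3*(1 + 6))*(3/2)) = 98*(-4 - 3/2 + 4*(3*7) + (3*7)*(3/2)) = 98*(-4 - 3/2 + 4*21 + 21*(3/2)) = 98*(-4 - 3/2 + 84 + 63/2) = 98*110 = 10780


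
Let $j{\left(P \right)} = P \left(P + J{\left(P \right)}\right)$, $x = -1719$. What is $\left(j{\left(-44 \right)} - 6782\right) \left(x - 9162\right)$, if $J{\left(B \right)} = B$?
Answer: $31663710$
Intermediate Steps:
$j{\left(P \right)} = 2 P^{2}$ ($j{\left(P \right)} = P \left(P + P\right) = P 2 P = 2 P^{2}$)
$\left(j{\left(-44 \right)} - 6782\right) \left(x - 9162\right) = \left(2 \left(-44\right)^{2} - 6782\right) \left(-1719 - 9162\right) = \left(2 \cdot 1936 - 6782\right) \left(-10881\right) = \left(3872 - 6782\right) \left(-10881\right) = \left(-2910\right) \left(-10881\right) = 31663710$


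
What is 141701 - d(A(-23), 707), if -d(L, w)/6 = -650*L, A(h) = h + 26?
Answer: 130001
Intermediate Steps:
A(h) = 26 + h
d(L, w) = 3900*L (d(L, w) = -(-3900)*L = 3900*L)
141701 - d(A(-23), 707) = 141701 - 3900*(26 - 23) = 141701 - 3900*3 = 141701 - 1*11700 = 141701 - 11700 = 130001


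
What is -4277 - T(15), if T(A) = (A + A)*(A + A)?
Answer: -5177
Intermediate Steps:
T(A) = 4*A² (T(A) = (2*A)*(2*A) = 4*A²)
-4277 - T(15) = -4277 - 4*15² = -4277 - 4*225 = -4277 - 1*900 = -4277 - 900 = -5177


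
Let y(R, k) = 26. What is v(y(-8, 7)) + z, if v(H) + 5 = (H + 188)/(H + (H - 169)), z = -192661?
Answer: -22542136/117 ≈ -1.9267e+5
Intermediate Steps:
v(H) = -5 + (188 + H)/(-169 + 2*H) (v(H) = -5 + (H + 188)/(H + (H - 169)) = -5 + (188 + H)/(H + (-169 + H)) = -5 + (188 + H)/(-169 + 2*H))
v(y(-8, 7)) + z = (1033 - 9*26)/(-169 + 2*26) - 192661 = (1033 - 234)/(-169 + 52) - 192661 = 799/(-117) - 192661 = -1/117*799 - 192661 = -799/117 - 192661 = -22542136/117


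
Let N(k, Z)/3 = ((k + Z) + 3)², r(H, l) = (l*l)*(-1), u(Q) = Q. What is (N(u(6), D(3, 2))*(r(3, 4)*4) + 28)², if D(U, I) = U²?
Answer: 3866352400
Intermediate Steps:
r(H, l) = -l² (r(H, l) = l²*(-1) = -l²)
N(k, Z) = 3*(3 + Z + k)² (N(k, Z) = 3*((k + Z) + 3)² = 3*((Z + k) + 3)² = 3*(3 + Z + k)²)
(N(u(6), D(3, 2))*(r(3, 4)*4) + 28)² = ((3*(3 + 3² + 6)²)*(-1*4²*4) + 28)² = ((3*(3 + 9 + 6)²)*(-1*16*4) + 28)² = ((3*18²)*(-16*4) + 28)² = ((3*324)*(-64) + 28)² = (972*(-64) + 28)² = (-62208 + 28)² = (-62180)² = 3866352400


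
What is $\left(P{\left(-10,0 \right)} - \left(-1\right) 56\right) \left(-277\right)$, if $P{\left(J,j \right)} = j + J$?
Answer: $-12742$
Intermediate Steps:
$P{\left(J,j \right)} = J + j$
$\left(P{\left(-10,0 \right)} - \left(-1\right) 56\right) \left(-277\right) = \left(\left(-10 + 0\right) - \left(-1\right) 56\right) \left(-277\right) = \left(-10 - -56\right) \left(-277\right) = \left(-10 + 56\right) \left(-277\right) = 46 \left(-277\right) = -12742$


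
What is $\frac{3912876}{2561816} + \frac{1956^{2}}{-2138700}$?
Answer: $- \frac{29851586637}{114144914150} \approx -0.26152$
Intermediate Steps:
$\frac{3912876}{2561816} + \frac{1956^{2}}{-2138700} = 3912876 \cdot \frac{1}{2561816} + 3825936 \left(- \frac{1}{2138700}\right) = \frac{978219}{640454} - \frac{318828}{178225} = - \frac{29851586637}{114144914150}$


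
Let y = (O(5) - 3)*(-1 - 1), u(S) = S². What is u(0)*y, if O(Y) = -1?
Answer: 0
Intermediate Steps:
y = 8 (y = (-1 - 3)*(-1 - 1) = -4*(-2) = 8)
u(0)*y = 0²*8 = 0*8 = 0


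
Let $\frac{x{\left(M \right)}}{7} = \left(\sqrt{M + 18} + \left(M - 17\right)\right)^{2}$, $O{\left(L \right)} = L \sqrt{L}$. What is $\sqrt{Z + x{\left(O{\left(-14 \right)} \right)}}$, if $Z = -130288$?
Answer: $\sqrt{-130288 + 7 \left(-17 + \sqrt{2} \sqrt{9 - 7 i \sqrt{14}} - 14 i \sqrt{14}\right)^{2}} \approx 11.138 + 389.98 i$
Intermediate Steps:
$O{\left(L \right)} = L^{\frac{3}{2}}$
$x{\left(M \right)} = 7 \left(-17 + M + \sqrt{18 + M}\right)^{2}$ ($x{\left(M \right)} = 7 \left(\sqrt{M + 18} + \left(M - 17\right)\right)^{2} = 7 \left(\sqrt{18 + M} + \left(-17 + M\right)\right)^{2} = 7 \left(-17 + M + \sqrt{18 + M}\right)^{2}$)
$\sqrt{Z + x{\left(O{\left(-14 \right)} \right)}} = \sqrt{-130288 + 7 \left(-17 + \left(-14\right)^{\frac{3}{2}} + \sqrt{18 + \left(-14\right)^{\frac{3}{2}}}\right)^{2}} = \sqrt{-130288 + 7 \left(-17 - 14 i \sqrt{14} + \sqrt{18 - 14 i \sqrt{14}}\right)^{2}} = \sqrt{-130288 + 7 \left(-17 + \sqrt{18 - 14 i \sqrt{14}} - 14 i \sqrt{14}\right)^{2}}$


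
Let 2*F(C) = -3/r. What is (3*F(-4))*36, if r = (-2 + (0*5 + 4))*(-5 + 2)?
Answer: 27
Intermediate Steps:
r = -6 (r = (-2 + (0 + 4))*(-3) = (-2 + 4)*(-3) = 2*(-3) = -6)
F(C) = ¼ (F(C) = (-3/(-6))/2 = (-3*(-⅙))/2 = (½)*(½) = ¼)
(3*F(-4))*36 = (3*(¼))*36 = (¾)*36 = 27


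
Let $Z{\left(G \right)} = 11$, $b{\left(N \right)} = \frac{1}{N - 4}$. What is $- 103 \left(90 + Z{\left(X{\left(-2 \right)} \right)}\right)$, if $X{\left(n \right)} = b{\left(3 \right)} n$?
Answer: $-10403$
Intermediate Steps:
$b{\left(N \right)} = \frac{1}{-4 + N}$
$X{\left(n \right)} = - n$ ($X{\left(n \right)} = \frac{n}{-4 + 3} = \frac{n}{-1} = - n$)
$- 103 \left(90 + Z{\left(X{\left(-2 \right)} \right)}\right) = - 103 \left(90 + 11\right) = \left(-103\right) 101 = -10403$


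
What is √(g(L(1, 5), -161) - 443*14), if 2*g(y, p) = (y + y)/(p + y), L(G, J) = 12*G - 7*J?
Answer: I*√99230/4 ≈ 78.752*I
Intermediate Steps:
L(G, J) = -7*J + 12*G
g(y, p) = y/(p + y) (g(y, p) = ((y + y)/(p + y))/2 = ((2*y)/(p + y))/2 = (2*y/(p + y))/2 = y/(p + y))
√(g(L(1, 5), -161) - 443*14) = √((-7*5 + 12*1)/(-161 + (-7*5 + 12*1)) - 443*14) = √((-35 + 12)/(-161 + (-35 + 12)) - 6202) = √(-23/(-161 - 23) - 6202) = √(-23/(-184) - 6202) = √(-23*(-1/184) - 6202) = √(⅛ - 6202) = √(-49615/8) = I*√99230/4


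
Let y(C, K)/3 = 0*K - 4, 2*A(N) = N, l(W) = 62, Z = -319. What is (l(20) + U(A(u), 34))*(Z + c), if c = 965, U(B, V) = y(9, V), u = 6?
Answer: 32300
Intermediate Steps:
A(N) = N/2
y(C, K) = -12 (y(C, K) = 3*(0*K - 4) = 3*(0 - 4) = 3*(-4) = -12)
U(B, V) = -12
(l(20) + U(A(u), 34))*(Z + c) = (62 - 12)*(-319 + 965) = 50*646 = 32300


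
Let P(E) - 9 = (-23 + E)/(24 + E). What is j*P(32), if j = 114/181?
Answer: 29241/5068 ≈ 5.7697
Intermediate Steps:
P(E) = 9 + (-23 + E)/(24 + E)
j = 114/181 (j = 114*(1/181) = 114/181 ≈ 0.62983)
j*P(32) = 114*((193 + 10*32)/(24 + 32))/181 = 114*((193 + 320)/56)/181 = 114*((1/56)*513)/181 = (114/181)*(513/56) = 29241/5068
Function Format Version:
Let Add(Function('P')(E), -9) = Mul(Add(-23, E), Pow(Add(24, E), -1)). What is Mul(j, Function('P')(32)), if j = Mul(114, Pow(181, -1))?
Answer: Rational(29241, 5068) ≈ 5.7697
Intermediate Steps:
Function('P')(E) = Add(9, Mul(Pow(Add(24, E), -1), Add(-23, E))) (Function('P')(E) = Add(9, Mul(Add(-23, E), Pow(Add(24, E), -1))) = Add(9, Mul(Pow(Add(24, E), -1), Add(-23, E))))
j = Rational(114, 181) (j = Mul(114, Rational(1, 181)) = Rational(114, 181) ≈ 0.62983)
Mul(j, Function('P')(32)) = Mul(Rational(114, 181), Mul(Pow(Add(24, 32), -1), Add(193, Mul(10, 32)))) = Mul(Rational(114, 181), Mul(Pow(56, -1), Add(193, 320))) = Mul(Rational(114, 181), Mul(Rational(1, 56), 513)) = Mul(Rational(114, 181), Rational(513, 56)) = Rational(29241, 5068)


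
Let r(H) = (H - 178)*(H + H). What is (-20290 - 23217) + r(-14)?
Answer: -38131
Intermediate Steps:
r(H) = 2*H*(-178 + H) (r(H) = (-178 + H)*(2*H) = 2*H*(-178 + H))
(-20290 - 23217) + r(-14) = (-20290 - 23217) + 2*(-14)*(-178 - 14) = -43507 + 2*(-14)*(-192) = -43507 + 5376 = -38131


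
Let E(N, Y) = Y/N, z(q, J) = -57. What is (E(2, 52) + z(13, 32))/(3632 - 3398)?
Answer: -31/234 ≈ -0.13248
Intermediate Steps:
(E(2, 52) + z(13, 32))/(3632 - 3398) = (52/2 - 57)/(3632 - 3398) = (52*(½) - 57)/234 = (26 - 57)*(1/234) = -31*1/234 = -31/234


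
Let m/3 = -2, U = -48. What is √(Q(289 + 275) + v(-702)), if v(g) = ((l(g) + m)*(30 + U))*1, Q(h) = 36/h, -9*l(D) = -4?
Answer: √221041/47 ≈ 10.003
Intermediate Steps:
m = -6 (m = 3*(-2) = -6)
l(D) = 4/9 (l(D) = -⅑*(-4) = 4/9)
v(g) = 100 (v(g) = ((4/9 - 6)*(30 - 48))*1 = -50/9*(-18)*1 = 100*1 = 100)
√(Q(289 + 275) + v(-702)) = √(36/(289 + 275) + 100) = √(36/564 + 100) = √(36*(1/564) + 100) = √(3/47 + 100) = √(4703/47) = √221041/47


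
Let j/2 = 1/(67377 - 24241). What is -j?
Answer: -1/21568 ≈ -4.6365e-5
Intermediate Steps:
j = 1/21568 (j = 2/(67377 - 24241) = 2/43136 = 2*(1/43136) = 1/21568 ≈ 4.6365e-5)
-j = -1*1/21568 = -1/21568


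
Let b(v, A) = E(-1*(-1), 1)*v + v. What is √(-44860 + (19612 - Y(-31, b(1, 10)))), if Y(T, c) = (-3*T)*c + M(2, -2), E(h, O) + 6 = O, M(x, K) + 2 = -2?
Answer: 2*I*√6218 ≈ 157.71*I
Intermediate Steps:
M(x, K) = -4 (M(x, K) = -2 - 2 = -4)
E(h, O) = -6 + O
b(v, A) = -4*v (b(v, A) = (-6 + 1)*v + v = -5*v + v = -4*v)
Y(T, c) = -4 - 3*T*c (Y(T, c) = (-3*T)*c - 4 = -3*T*c - 4 = -4 - 3*T*c)
√(-44860 + (19612 - Y(-31, b(1, 10)))) = √(-44860 + (19612 - (-4 - 3*(-31)*(-4*1)))) = √(-44860 + (19612 - (-4 - 3*(-31)*(-4)))) = √(-44860 + (19612 - (-4 - 372))) = √(-44860 + (19612 - 1*(-376))) = √(-44860 + (19612 + 376)) = √(-44860 + 19988) = √(-24872) = 2*I*√6218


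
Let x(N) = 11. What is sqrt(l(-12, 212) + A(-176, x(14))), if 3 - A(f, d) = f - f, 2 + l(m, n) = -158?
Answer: I*sqrt(157) ≈ 12.53*I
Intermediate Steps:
l(m, n) = -160 (l(m, n) = -2 - 158 = -160)
A(f, d) = 3 (A(f, d) = 3 - (f - f) = 3 - 1*0 = 3 + 0 = 3)
sqrt(l(-12, 212) + A(-176, x(14))) = sqrt(-160 + 3) = sqrt(-157) = I*sqrt(157)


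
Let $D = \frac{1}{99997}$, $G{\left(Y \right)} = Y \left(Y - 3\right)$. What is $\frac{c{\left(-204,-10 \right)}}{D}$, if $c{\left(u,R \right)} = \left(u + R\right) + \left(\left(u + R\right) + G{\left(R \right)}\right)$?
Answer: $-29799106$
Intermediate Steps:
$G{\left(Y \right)} = Y \left(-3 + Y\right)$
$c{\left(u,R \right)} = 2 R + 2 u + R \left(-3 + R\right)$ ($c{\left(u,R \right)} = \left(u + R\right) + \left(\left(u + R\right) + R \left(-3 + R\right)\right) = \left(R + u\right) + \left(\left(R + u\right) + R \left(-3 + R\right)\right) = \left(R + u\right) + \left(R + u + R \left(-3 + R\right)\right) = 2 R + 2 u + R \left(-3 + R\right)$)
$D = \frac{1}{99997} \approx 1.0 \cdot 10^{-5}$
$\frac{c{\left(-204,-10 \right)}}{D} = \left(\left(-10\right)^{2} - -10 + 2 \left(-204\right)\right) \frac{1}{\frac{1}{99997}} = \left(100 + 10 - 408\right) 99997 = \left(-298\right) 99997 = -29799106$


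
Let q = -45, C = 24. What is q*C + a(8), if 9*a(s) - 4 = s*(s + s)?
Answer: -3196/3 ≈ -1065.3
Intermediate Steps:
a(s) = 4/9 + 2*s**2/9 (a(s) = 4/9 + (s*(s + s))/9 = 4/9 + (s*(2*s))/9 = 4/9 + (2*s**2)/9 = 4/9 + 2*s**2/9)
q*C + a(8) = -45*24 + (4/9 + (2/9)*8**2) = -1080 + (4/9 + (2/9)*64) = -1080 + (4/9 + 128/9) = -1080 + 44/3 = -3196/3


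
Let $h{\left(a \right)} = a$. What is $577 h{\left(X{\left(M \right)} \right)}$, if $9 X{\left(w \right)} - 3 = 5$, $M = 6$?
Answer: $\frac{4616}{9} \approx 512.89$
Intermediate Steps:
$X{\left(w \right)} = \frac{8}{9}$ ($X{\left(w \right)} = \frac{1}{3} + \frac{1}{9} \cdot 5 = \frac{1}{3} + \frac{5}{9} = \frac{8}{9}$)
$577 h{\left(X{\left(M \right)} \right)} = 577 \cdot \frac{8}{9} = \frac{4616}{9}$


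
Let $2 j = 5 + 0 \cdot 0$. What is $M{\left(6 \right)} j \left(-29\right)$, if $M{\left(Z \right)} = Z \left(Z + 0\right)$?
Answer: $-2610$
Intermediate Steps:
$M{\left(Z \right)} = Z^{2}$ ($M{\left(Z \right)} = Z Z = Z^{2}$)
$j = \frac{5}{2}$ ($j = \frac{5 + 0 \cdot 0}{2} = \frac{5 + 0}{2} = \frac{1}{2} \cdot 5 = \frac{5}{2} \approx 2.5$)
$M{\left(6 \right)} j \left(-29\right) = 6^{2} \cdot \frac{5}{2} \left(-29\right) = 36 \cdot \frac{5}{2} \left(-29\right) = 90 \left(-29\right) = -2610$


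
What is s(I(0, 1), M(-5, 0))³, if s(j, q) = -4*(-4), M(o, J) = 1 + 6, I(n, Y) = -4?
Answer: 4096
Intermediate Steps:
M(o, J) = 7
s(j, q) = 16
s(I(0, 1), M(-5, 0))³ = 16³ = 4096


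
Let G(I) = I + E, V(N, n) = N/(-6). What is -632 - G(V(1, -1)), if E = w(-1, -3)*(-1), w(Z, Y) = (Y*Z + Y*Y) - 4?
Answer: -3743/6 ≈ -623.83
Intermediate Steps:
w(Z, Y) = -4 + Y² + Y*Z (w(Z, Y) = (Y*Z + Y²) - 4 = (Y² + Y*Z) - 4 = -4 + Y² + Y*Z)
E = -8 (E = (-4 + (-3)² - 3*(-1))*(-1) = (-4 + 9 + 3)*(-1) = 8*(-1) = -8)
V(N, n) = -N/6 (V(N, n) = N*(-⅙) = -N/6)
G(I) = -8 + I (G(I) = I - 8 = -8 + I)
-632 - G(V(1, -1)) = -632 - (-8 - ⅙*1) = -632 - (-8 - ⅙) = -632 - 1*(-49/6) = -632 + 49/6 = -3743/6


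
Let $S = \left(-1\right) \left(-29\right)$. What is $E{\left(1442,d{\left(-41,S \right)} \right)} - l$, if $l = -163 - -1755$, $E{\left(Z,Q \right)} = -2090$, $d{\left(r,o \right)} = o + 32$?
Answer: $-3682$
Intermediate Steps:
$S = 29$
$d{\left(r,o \right)} = 32 + o$
$l = 1592$ ($l = -163 + 1755 = 1592$)
$E{\left(1442,d{\left(-41,S \right)} \right)} - l = -2090 - 1592 = -3682$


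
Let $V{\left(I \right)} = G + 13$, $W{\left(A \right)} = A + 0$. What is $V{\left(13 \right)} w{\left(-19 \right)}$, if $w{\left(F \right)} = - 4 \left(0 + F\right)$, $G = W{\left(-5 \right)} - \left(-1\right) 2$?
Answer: $760$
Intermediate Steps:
$W{\left(A \right)} = A$
$G = -3$ ($G = -5 - \left(-1\right) 2 = -5 - -2 = -5 + 2 = -3$)
$V{\left(I \right)} = 10$ ($V{\left(I \right)} = -3 + 13 = 10$)
$w{\left(F \right)} = - 4 F$
$V{\left(13 \right)} w{\left(-19 \right)} = 10 \left(\left(-4\right) \left(-19\right)\right) = 10 \cdot 76 = 760$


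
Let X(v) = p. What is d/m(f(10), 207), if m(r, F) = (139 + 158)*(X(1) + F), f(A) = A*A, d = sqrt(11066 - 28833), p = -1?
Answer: I*sqrt(17767)/61182 ≈ 0.0021786*I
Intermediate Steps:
X(v) = -1
d = I*sqrt(17767) (d = sqrt(-17767) = I*sqrt(17767) ≈ 133.29*I)
f(A) = A**2
m(r, F) = -297 + 297*F (m(r, F) = (139 + 158)*(-1 + F) = 297*(-1 + F) = -297 + 297*F)
d/m(f(10), 207) = (I*sqrt(17767))/(-297 + 297*207) = (I*sqrt(17767))/(-297 + 61479) = (I*sqrt(17767))/61182 = (I*sqrt(17767))*(1/61182) = I*sqrt(17767)/61182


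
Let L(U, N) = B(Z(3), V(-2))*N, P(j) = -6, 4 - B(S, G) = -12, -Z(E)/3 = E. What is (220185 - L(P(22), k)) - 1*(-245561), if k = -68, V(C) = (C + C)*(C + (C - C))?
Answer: 466834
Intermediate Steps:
Z(E) = -3*E
V(C) = 2*C² (V(C) = (2*C)*(C + 0) = (2*C)*C = 2*C²)
B(S, G) = 16 (B(S, G) = 4 - 1*(-12) = 4 + 12 = 16)
L(U, N) = 16*N
(220185 - L(P(22), k)) - 1*(-245561) = (220185 - 16*(-68)) - 1*(-245561) = (220185 - 1*(-1088)) + 245561 = (220185 + 1088) + 245561 = 221273 + 245561 = 466834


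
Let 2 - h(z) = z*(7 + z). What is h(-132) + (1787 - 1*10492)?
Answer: -25203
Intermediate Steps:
h(z) = 2 - z*(7 + z)
h(-132) + (1787 - 1*10492) = (2 - 1*(-132)**2 - 7*(-132)) + (1787 - 1*10492) = (2 - 1*17424 + 924) + (1787 - 10492) = (2 - 17424 + 924) - 8705 = -16498 - 8705 = -25203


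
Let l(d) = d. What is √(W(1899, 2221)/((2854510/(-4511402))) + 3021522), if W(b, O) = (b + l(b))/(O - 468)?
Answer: 10484*√172083100541598330/2501978015 ≈ 1738.3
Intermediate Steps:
W(b, O) = 2*b/(-468 + O) (W(b, O) = (b + b)/(O - 468) = (2*b)/(-468 + O) = 2*b/(-468 + O))
√(W(1899, 2221)/((2854510/(-4511402))) + 3021522) = √((2*1899/(-468 + 2221))/((2854510/(-4511402))) + 3021522) = √((2*1899/1753)/((2854510*(-1/4511402))) + 3021522) = √((2*1899*(1/1753))/(-1427255/2255701) + 3021522) = √((3798/1753)*(-2255701/1427255) + 3021522) = √(-8567152398/2501978015 + 3021522) = √(7559773048686432/2501978015) = 10484*√172083100541598330/2501978015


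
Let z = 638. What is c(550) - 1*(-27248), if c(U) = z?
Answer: 27886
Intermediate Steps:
c(U) = 638
c(550) - 1*(-27248) = 638 - 1*(-27248) = 638 + 27248 = 27886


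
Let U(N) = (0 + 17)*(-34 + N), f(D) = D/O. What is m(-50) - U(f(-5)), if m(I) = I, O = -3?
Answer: 1499/3 ≈ 499.67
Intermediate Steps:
f(D) = -D/3 (f(D) = D/(-3) = D*(-1/3) = -D/3)
U(N) = -578 + 17*N (U(N) = 17*(-34 + N) = -578 + 17*N)
m(-50) - U(f(-5)) = -50 - (-578 + 17*(-1/3*(-5))) = -50 - (-578 + 17*(5/3)) = -50 - (-578 + 85/3) = -50 - 1*(-1649/3) = -50 + 1649/3 = 1499/3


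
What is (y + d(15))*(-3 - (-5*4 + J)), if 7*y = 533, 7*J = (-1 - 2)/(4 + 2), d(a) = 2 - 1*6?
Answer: 120695/98 ≈ 1231.6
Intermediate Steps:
d(a) = -4 (d(a) = 2 - 6 = -4)
J = -1/14 (J = ((-1 - 2)/(4 + 2))/7 = (-3/6)/7 = (-3*⅙)/7 = (⅐)*(-½) = -1/14 ≈ -0.071429)
y = 533/7 (y = (⅐)*533 = 533/7 ≈ 76.143)
(y + d(15))*(-3 - (-5*4 + J)) = (533/7 - 4)*(-3 - (-5*4 - 1/14)) = 505*(-3 - (-20 - 1/14))/7 = 505*(-3 - 1*(-281/14))/7 = 505*(-3 + 281/14)/7 = (505/7)*(239/14) = 120695/98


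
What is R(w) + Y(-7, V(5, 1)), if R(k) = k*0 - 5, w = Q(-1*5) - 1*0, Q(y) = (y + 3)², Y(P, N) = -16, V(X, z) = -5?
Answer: -21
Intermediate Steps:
Q(y) = (3 + y)²
w = 4 (w = (3 - 1*5)² - 1*0 = (3 - 5)² + 0 = (-2)² + 0 = 4 + 0 = 4)
R(k) = -5 (R(k) = 0 - 5 = -5)
R(w) + Y(-7, V(5, 1)) = -5 - 16 = -21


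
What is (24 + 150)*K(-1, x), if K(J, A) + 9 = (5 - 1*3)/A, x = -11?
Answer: -17574/11 ≈ -1597.6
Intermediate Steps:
K(J, A) = -9 + 2/A (K(J, A) = -9 + (5 - 1*3)/A = -9 + (5 - 3)/A = -9 + 2/A)
(24 + 150)*K(-1, x) = (24 + 150)*(-9 + 2/(-11)) = 174*(-9 + 2*(-1/11)) = 174*(-9 - 2/11) = 174*(-101/11) = -17574/11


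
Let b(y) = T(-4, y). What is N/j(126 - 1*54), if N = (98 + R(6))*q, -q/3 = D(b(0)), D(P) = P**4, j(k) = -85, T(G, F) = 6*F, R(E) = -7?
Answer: 0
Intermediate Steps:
b(y) = 6*y
q = 0 (q = -3*(6*0)**4 = -3*0**4 = -3*0 = 0)
N = 0 (N = (98 - 7)*0 = 91*0 = 0)
N/j(126 - 1*54) = 0/(-85) = 0*(-1/85) = 0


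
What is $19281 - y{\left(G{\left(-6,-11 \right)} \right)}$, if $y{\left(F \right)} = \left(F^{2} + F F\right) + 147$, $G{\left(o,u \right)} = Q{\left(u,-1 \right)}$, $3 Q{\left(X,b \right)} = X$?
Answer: $\frac{171964}{9} \approx 19107.0$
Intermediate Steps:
$Q{\left(X,b \right)} = \frac{X}{3}$
$G{\left(o,u \right)} = \frac{u}{3}$
$y{\left(F \right)} = 147 + 2 F^{2}$ ($y{\left(F \right)} = \left(F^{2} + F^{2}\right) + 147 = 2 F^{2} + 147 = 147 + 2 F^{2}$)
$19281 - y{\left(G{\left(-6,-11 \right)} \right)} = 19281 - \left(147 + 2 \left(\frac{1}{3} \left(-11\right)\right)^{2}\right) = 19281 - \left(147 + 2 \left(- \frac{11}{3}\right)^{2}\right) = 19281 - \left(147 + 2 \cdot \frac{121}{9}\right) = 19281 - \left(147 + \frac{242}{9}\right) = 19281 - \frac{1565}{9} = \frac{171964}{9}$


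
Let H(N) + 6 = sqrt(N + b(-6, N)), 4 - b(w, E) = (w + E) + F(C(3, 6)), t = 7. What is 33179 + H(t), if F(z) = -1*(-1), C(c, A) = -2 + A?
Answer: 33176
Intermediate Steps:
F(z) = 1
b(w, E) = 3 - E - w (b(w, E) = 4 - ((w + E) + 1) = 4 - ((E + w) + 1) = 4 - (1 + E + w) = 4 + (-1 - E - w) = 3 - E - w)
H(N) = -3 (H(N) = -6 + sqrt(N + (3 - N - 1*(-6))) = -6 + sqrt(N + (3 - N + 6)) = -6 + sqrt(N + (9 - N)) = -6 + sqrt(9) = -6 + 3 = -3)
33179 + H(t) = 33179 - 3 = 33176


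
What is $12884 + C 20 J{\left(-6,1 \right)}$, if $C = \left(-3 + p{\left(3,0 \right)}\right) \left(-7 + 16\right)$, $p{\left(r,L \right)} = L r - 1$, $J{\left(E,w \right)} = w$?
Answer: $12164$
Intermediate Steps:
$p{\left(r,L \right)} = -1 + L r$
$C = -36$ ($C = \left(-3 + \left(-1 + 0 \cdot 3\right)\right) \left(-7 + 16\right) = \left(-3 + \left(-1 + 0\right)\right) 9 = \left(-3 - 1\right) 9 = \left(-4\right) 9 = -36$)
$12884 + C 20 J{\left(-6,1 \right)} = 12884 + \left(-36\right) 20 \cdot 1 = 12884 - 720 = 12164$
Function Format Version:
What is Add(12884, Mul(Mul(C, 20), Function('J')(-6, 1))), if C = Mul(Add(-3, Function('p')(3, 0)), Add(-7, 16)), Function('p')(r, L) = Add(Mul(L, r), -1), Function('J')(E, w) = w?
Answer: 12164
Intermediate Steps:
Function('p')(r, L) = Add(-1, Mul(L, r))
C = -36 (C = Mul(Add(-3, Add(-1, Mul(0, 3))), Add(-7, 16)) = Mul(Add(-3, Add(-1, 0)), 9) = Mul(Add(-3, -1), 9) = Mul(-4, 9) = -36)
Add(12884, Mul(Mul(C, 20), Function('J')(-6, 1))) = Add(12884, Mul(Mul(-36, 20), 1)) = Add(12884, Mul(-720, 1)) = Add(12884, -720) = 12164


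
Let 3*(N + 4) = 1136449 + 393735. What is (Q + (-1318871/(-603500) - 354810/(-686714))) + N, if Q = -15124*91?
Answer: -538486263924137659/621647848500 ≈ -8.6622e+5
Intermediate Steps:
Q = -1376284
N = 1530172/3 (N = -4 + (1136449 + 393735)/3 = -4 + (⅓)*1530184 = -4 + 1530184/3 = 1530172/3 ≈ 5.1006e+5)
(Q + (-1318871/(-603500) - 354810/(-686714))) + N = (-1376284 + (-1318871/(-603500) - 354810/(-686714))) + 1530172/3 = (-1376284 + (-1318871*(-1/603500) - 354810*(-1/686714))) + 1530172/3 = (-1376284 + (1318871/603500 + 177405/343357)) + 1530172/3 = (-1376284 + 559907507447/207215949500) + 1530172/3 = -285187435934150553/207215949500 + 1530172/3 = -538486263924137659/621647848500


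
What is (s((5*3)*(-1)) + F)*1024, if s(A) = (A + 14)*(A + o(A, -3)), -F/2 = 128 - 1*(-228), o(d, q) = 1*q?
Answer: -710656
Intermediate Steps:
o(d, q) = q
F = -712 (F = -2*(128 - 1*(-228)) = -2*(128 + 228) = -2*356 = -712)
s(A) = (-3 + A)*(14 + A) (s(A) = (A + 14)*(A - 3) = (14 + A)*(-3 + A) = (-3 + A)*(14 + A))
(s((5*3)*(-1)) + F)*1024 = ((-42 + ((5*3)*(-1))² + 11*((5*3)*(-1))) - 712)*1024 = ((-42 + (15*(-1))² + 11*(15*(-1))) - 712)*1024 = ((-42 + (-15)² + 11*(-15)) - 712)*1024 = ((-42 + 225 - 165) - 712)*1024 = (18 - 712)*1024 = -694*1024 = -710656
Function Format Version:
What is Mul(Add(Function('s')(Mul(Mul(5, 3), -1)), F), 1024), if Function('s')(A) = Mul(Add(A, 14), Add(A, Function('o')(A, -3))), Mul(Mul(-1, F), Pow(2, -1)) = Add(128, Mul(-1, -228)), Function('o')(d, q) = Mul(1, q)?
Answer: -710656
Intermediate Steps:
Function('o')(d, q) = q
F = -712 (F = Mul(-2, Add(128, Mul(-1, -228))) = Mul(-2, Add(128, 228)) = Mul(-2, 356) = -712)
Function('s')(A) = Mul(Add(-3, A), Add(14, A)) (Function('s')(A) = Mul(Add(A, 14), Add(A, -3)) = Mul(Add(14, A), Add(-3, A)) = Mul(Add(-3, A), Add(14, A)))
Mul(Add(Function('s')(Mul(Mul(5, 3), -1)), F), 1024) = Mul(Add(Add(-42, Pow(Mul(Mul(5, 3), -1), 2), Mul(11, Mul(Mul(5, 3), -1))), -712), 1024) = Mul(Add(Add(-42, Pow(Mul(15, -1), 2), Mul(11, Mul(15, -1))), -712), 1024) = Mul(Add(Add(-42, Pow(-15, 2), Mul(11, -15)), -712), 1024) = Mul(Add(Add(-42, 225, -165), -712), 1024) = Mul(Add(18, -712), 1024) = Mul(-694, 1024) = -710656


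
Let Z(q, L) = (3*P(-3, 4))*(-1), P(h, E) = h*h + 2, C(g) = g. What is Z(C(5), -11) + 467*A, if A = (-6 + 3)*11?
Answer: -15444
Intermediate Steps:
P(h, E) = 2 + h² (P(h, E) = h² + 2 = 2 + h²)
A = -33 (A = -3*11 = -33)
Z(q, L) = -33 (Z(q, L) = (3*(2 + (-3)²))*(-1) = (3*(2 + 9))*(-1) = (3*11)*(-1) = 33*(-1) = -33)
Z(C(5), -11) + 467*A = -33 + 467*(-33) = -33 - 15411 = -15444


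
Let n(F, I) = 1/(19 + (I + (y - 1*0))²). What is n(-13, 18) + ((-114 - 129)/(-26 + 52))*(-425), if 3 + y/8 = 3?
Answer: 35423351/8918 ≈ 3972.1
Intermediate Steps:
y = 0 (y = -24 + 8*3 = -24 + 24 = 0)
n(F, I) = 1/(19 + I²) (n(F, I) = 1/(19 + (I + (0 - 1*0))²) = 1/(19 + (I + (0 + 0))²) = 1/(19 + (I + 0)²) = 1/(19 + I²))
n(-13, 18) + ((-114 - 129)/(-26 + 52))*(-425) = 1/(19 + 18²) + ((-114 - 129)/(-26 + 52))*(-425) = 1/(19 + 324) - 243/26*(-425) = 1/343 - 243*1/26*(-425) = 1/343 - 243/26*(-425) = 1/343 + 103275/26 = 35423351/8918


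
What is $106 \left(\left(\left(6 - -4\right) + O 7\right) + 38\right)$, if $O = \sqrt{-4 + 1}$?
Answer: $5088 + 742 i \sqrt{3} \approx 5088.0 + 1285.2 i$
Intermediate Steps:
$O = i \sqrt{3}$ ($O = \sqrt{-3} = i \sqrt{3} \approx 1.732 i$)
$106 \left(\left(\left(6 - -4\right) + O 7\right) + 38\right) = 106 \left(\left(\left(6 - -4\right) + i \sqrt{3} \cdot 7\right) + 38\right) = 106 \left(\left(\left(6 + 4\right) + 7 i \sqrt{3}\right) + 38\right) = 106 \left(\left(10 + 7 i \sqrt{3}\right) + 38\right) = 106 \left(48 + 7 i \sqrt{3}\right) = 5088 + 742 i \sqrt{3}$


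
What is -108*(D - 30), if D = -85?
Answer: 12420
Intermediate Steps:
-108*(D - 30) = -108*(-85 - 30) = -108*(-115) = 12420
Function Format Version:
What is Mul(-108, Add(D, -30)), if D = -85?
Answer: 12420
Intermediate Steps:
Mul(-108, Add(D, -30)) = Mul(-108, Add(-85, -30)) = Mul(-108, -115) = 12420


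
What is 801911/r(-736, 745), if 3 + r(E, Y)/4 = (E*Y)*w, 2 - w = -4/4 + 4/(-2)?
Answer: -801911/10966412 ≈ -0.073124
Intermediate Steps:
w = 5 (w = 2 - (-4/4 + 4/(-2)) = 2 - (-4*¼ + 4*(-½)) = 2 - (-1 - 2) = 2 - 1*(-3) = 2 + 3 = 5)
r(E, Y) = -12 + 20*E*Y (r(E, Y) = -12 + 4*((E*Y)*5) = -12 + 4*(5*E*Y) = -12 + 20*E*Y)
801911/r(-736, 745) = 801911/(-12 + 20*(-736)*745) = 801911/(-12 - 10966400) = 801911/(-10966412) = 801911*(-1/10966412) = -801911/10966412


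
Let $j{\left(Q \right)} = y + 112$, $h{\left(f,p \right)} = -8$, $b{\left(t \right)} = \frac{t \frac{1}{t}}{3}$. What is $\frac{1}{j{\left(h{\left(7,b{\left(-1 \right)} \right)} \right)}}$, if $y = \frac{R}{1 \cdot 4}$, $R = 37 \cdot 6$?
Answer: $\frac{2}{335} \approx 0.0059702$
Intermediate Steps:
$b{\left(t \right)} = \frac{1}{3}$ ($b{\left(t \right)} = 1 \cdot \frac{1}{3} = \frac{1}{3}$)
$R = 222$
$y = \frac{111}{2}$ ($y = \frac{222}{1 \cdot 4} = \frac{222}{4} = 222 \cdot \frac{1}{4} = \frac{111}{2} \approx 55.5$)
$j{\left(Q \right)} = \frac{335}{2}$ ($j{\left(Q \right)} = \frac{111}{2} + 112 = \frac{335}{2}$)
$\frac{1}{j{\left(h{\left(7,b{\left(-1 \right)} \right)} \right)}} = \frac{1}{\frac{335}{2}} = \frac{2}{335}$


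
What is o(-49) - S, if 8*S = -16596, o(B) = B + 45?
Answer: 4141/2 ≈ 2070.5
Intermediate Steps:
o(B) = 45 + B
S = -4149/2 (S = (1/8)*(-16596) = -4149/2 ≈ -2074.5)
o(-49) - S = (45 - 49) - 1*(-4149/2) = -4 + 4149/2 = 4141/2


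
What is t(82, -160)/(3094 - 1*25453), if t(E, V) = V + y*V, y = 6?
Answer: 1120/22359 ≈ 0.050092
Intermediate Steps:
t(E, V) = 7*V (t(E, V) = V + 6*V = 7*V)
t(82, -160)/(3094 - 1*25453) = (7*(-160))/(3094 - 1*25453) = -1120/(3094 - 25453) = -1120/(-22359) = -1120*(-1/22359) = 1120/22359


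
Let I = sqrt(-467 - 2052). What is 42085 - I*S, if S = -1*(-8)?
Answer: 42085 - 8*I*sqrt(2519) ≈ 42085.0 - 401.52*I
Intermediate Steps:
I = I*sqrt(2519) (I = sqrt(-2519) = I*sqrt(2519) ≈ 50.19*I)
S = 8
42085 - I*S = 42085 - I*sqrt(2519)*8 = 42085 - 8*I*sqrt(2519)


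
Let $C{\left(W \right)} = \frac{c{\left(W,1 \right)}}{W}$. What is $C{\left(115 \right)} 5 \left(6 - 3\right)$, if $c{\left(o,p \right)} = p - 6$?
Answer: $- \frac{15}{23} \approx -0.65217$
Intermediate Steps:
$c{\left(o,p \right)} = -6 + p$
$C{\left(W \right)} = - \frac{5}{W}$ ($C{\left(W \right)} = \frac{-6 + 1}{W} = - \frac{5}{W}$)
$C{\left(115 \right)} 5 \left(6 - 3\right) = - \frac{5}{115} \cdot 5 \left(6 - 3\right) = \left(-5\right) \frac{1}{115} \cdot 5 \cdot 3 = \left(- \frac{1}{23}\right) 15 = - \frac{15}{23}$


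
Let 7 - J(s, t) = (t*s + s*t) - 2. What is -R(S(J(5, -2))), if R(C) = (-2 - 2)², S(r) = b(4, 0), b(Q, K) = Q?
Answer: -16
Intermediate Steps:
J(s, t) = 9 - 2*s*t (J(s, t) = 7 - ((t*s + s*t) - 2) = 7 - ((s*t + s*t) - 2) = 7 - (2*s*t - 2) = 7 - (-2 + 2*s*t) = 7 + (2 - 2*s*t) = 9 - 2*s*t)
S(r) = 4
R(C) = 16 (R(C) = (-4)² = 16)
-R(S(J(5, -2))) = -1*16 = -16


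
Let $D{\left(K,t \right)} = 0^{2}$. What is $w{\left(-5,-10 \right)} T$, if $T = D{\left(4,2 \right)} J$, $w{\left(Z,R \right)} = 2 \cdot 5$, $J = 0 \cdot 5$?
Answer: $0$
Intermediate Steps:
$J = 0$
$w{\left(Z,R \right)} = 10$
$D{\left(K,t \right)} = 0$
$T = 0$ ($T = 0 \cdot 0 = 0$)
$w{\left(-5,-10 \right)} T = 10 \cdot 0 = 0$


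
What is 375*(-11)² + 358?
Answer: 45733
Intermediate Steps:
375*(-11)² + 358 = 375*121 + 358 = 45375 + 358 = 45733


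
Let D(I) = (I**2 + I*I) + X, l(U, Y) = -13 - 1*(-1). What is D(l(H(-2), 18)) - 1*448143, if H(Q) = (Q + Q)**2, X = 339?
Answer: -447516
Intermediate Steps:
H(Q) = 4*Q**2 (H(Q) = (2*Q)**2 = 4*Q**2)
l(U, Y) = -12 (l(U, Y) = -13 + 1 = -12)
D(I) = 339 + 2*I**2 (D(I) = (I**2 + I*I) + 339 = (I**2 + I**2) + 339 = 2*I**2 + 339 = 339 + 2*I**2)
D(l(H(-2), 18)) - 1*448143 = (339 + 2*(-12)**2) - 1*448143 = (339 + 2*144) - 448143 = (339 + 288) - 448143 = 627 - 448143 = -447516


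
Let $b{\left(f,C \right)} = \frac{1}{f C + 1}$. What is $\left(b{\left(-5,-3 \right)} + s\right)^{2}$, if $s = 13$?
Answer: $\frac{43681}{256} \approx 170.63$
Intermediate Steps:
$b{\left(f,C \right)} = \frac{1}{1 + C f}$ ($b{\left(f,C \right)} = \frac{1}{C f + 1} = \frac{1}{1 + C f}$)
$\left(b{\left(-5,-3 \right)} + s\right)^{2} = \left(\frac{1}{1 - -15} + 13\right)^{2} = \left(\frac{1}{1 + 15} + 13\right)^{2} = \left(\frac{1}{16} + 13\right)^{2} = \left(\frac{209}{16}\right)^{2} = \frac{43681}{256}$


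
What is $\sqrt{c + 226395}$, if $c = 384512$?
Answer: $\sqrt{610907} \approx 781.61$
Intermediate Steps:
$\sqrt{c + 226395} = \sqrt{384512 + 226395} = \sqrt{610907}$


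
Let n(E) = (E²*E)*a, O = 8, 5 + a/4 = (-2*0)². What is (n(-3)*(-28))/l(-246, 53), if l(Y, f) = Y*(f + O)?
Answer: 2520/2501 ≈ 1.0076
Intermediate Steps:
a = -20 (a = -20 + 4*(-2*0)² = -20 + 4*0² = -20 + 4*0 = -20 + 0 = -20)
n(E) = -20*E³ (n(E) = (E²*E)*(-20) = E³*(-20) = -20*E³)
l(Y, f) = Y*(8 + f) (l(Y, f) = Y*(f + 8) = Y*(8 + f))
(n(-3)*(-28))/l(-246, 53) = (-20*(-3)³*(-28))/((-246*(8 + 53))) = (-20*(-27)*(-28))/((-246*61)) = (540*(-28))/(-15006) = -15120*(-1/15006) = 2520/2501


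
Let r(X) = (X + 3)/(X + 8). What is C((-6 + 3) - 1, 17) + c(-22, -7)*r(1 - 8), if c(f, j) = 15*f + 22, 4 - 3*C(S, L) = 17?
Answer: 3683/3 ≈ 1227.7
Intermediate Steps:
C(S, L) = -13/3 (C(S, L) = 4/3 - ⅓*17 = 4/3 - 17/3 = -13/3)
c(f, j) = 22 + 15*f
r(X) = (3 + X)/(8 + X)
C((-6 + 3) - 1, 17) + c(-22, -7)*r(1 - 8) = -13/3 + (22 + 15*(-22))*((3 + (1 - 8))/(8 + (1 - 8))) = -13/3 + (22 - 330)*((3 - 7)/(8 - 7)) = -13/3 - 308*(-4)/1 = -13/3 - 308*(-4) = -13/3 + 1232 = 3683/3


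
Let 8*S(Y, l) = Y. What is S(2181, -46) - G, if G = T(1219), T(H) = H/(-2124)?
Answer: 1160549/4248 ≈ 273.20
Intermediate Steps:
T(H) = -H/2124 (T(H) = H*(-1/2124) = -H/2124)
G = -1219/2124 (G = -1/2124*1219 = -1219/2124 ≈ -0.57392)
S(Y, l) = Y/8
S(2181, -46) - G = (⅛)*2181 - 1*(-1219/2124) = 2181/8 + 1219/2124 = 1160549/4248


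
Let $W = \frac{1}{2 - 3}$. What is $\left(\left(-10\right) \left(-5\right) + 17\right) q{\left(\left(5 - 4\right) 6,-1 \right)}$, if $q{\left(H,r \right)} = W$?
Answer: $-67$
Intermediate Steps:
$W = -1$ ($W = \frac{1}{-1} = -1$)
$q{\left(H,r \right)} = -1$
$\left(\left(-10\right) \left(-5\right) + 17\right) q{\left(\left(5 - 4\right) 6,-1 \right)} = \left(\left(-10\right) \left(-5\right) + 17\right) \left(-1\right) = \left(50 + 17\right) \left(-1\right) = 67 \left(-1\right) = -67$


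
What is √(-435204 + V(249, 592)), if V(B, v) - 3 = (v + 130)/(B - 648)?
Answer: I*√191924439/21 ≈ 659.7*I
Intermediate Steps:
V(B, v) = 3 + (130 + v)/(-648 + B) (V(B, v) = 3 + (v + 130)/(B - 648) = 3 + (130 + v)/(-648 + B))
√(-435204 + V(249, 592)) = √(-435204 + (-1814 + 592 + 3*249)/(-648 + 249)) = √(-435204 + (-1814 + 592 + 747)/(-399)) = √(-435204 - 1/399*(-475)) = √(-435204 + 25/21) = √(-9139259/21) = I*√191924439/21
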